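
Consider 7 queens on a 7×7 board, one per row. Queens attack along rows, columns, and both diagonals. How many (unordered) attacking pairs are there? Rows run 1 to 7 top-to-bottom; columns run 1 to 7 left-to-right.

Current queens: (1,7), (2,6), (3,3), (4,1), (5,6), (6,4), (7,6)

Same column: (2,6)–(5,6) (column 6); (2,6)–(7,6) (column 6); (5,6)–(7,6) (column 6).
Same diagonal: (1,7)–(2,6) (|1−2| = |7−6| = 1).
Total attacking pairs: 4.

4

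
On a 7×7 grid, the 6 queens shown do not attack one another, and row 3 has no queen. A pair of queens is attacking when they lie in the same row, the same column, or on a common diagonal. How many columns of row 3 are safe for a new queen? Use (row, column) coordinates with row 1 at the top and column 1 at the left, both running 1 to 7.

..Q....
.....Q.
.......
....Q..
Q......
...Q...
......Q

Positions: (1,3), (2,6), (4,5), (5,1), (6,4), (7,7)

1

(1,3) attacks row 3 at column 3 and diagonals 1, 5.
(2,6) attacks row 3 at column 6 and diagonals 5, 7.
(4,5) attacks row 3 at column 5 and diagonals 4, 6.
(5,1) attacks row 3 at column 1 and diagonals 3.
(6,4) attacks row 3 at column 4 and diagonals 1, 7.
(7,7) attacks row 3 at column 7 and diagonals 3.
Attacked columns: {1, 3, 4, 5, 6, 7}. Safe: {2}.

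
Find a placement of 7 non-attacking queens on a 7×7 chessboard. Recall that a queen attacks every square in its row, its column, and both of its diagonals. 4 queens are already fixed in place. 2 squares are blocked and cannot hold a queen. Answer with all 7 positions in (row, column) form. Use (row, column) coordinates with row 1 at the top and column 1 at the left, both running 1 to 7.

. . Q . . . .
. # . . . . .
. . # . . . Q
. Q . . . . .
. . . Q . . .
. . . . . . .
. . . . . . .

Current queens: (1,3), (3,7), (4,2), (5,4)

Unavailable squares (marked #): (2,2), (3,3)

(1,3) (2,5) (3,7) (4,2) (5,4) (6,6) (7,1)

Row 2: attacked by (1,3)→{2,3,4}; (3,7)→{6,7}; (4,2)→{2,4}; (5,4)→{1,4,7}. Blocked: 2. Safe: 5. Place at column 5.
Row 6: attacked by (1,3)→{3}; (2,5)→{1,5}; (3,7)→{4,7}; (4,2)→{2,4}; (5,4)→{3,4,5}. Safe: 6. Place at column 6.
Row 7: attacked by (1,3)→{3}; (2,5)→{5}; (3,7)→{3,7}; (4,2)→{2,5}; (5,4)→{2,4,6}; (6,6)→{5,6,7}. Safe: 1. Place at column 1.
Columns [3, 5, 7, 2, 4, 6, 1], r−c [-2, -3, -4, 2, 1, 0, 6], r+c [4, 7, 10, 6, 9, 12, 8] are all distinct, so no two queens attack.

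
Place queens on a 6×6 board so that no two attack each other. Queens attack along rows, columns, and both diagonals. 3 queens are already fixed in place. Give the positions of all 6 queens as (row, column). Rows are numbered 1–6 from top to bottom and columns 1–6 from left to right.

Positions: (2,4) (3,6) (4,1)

Row 1: attacked by (2,4)→{3,4,5}; (3,6)→{4,6}; (4,1)→{1,4}. Safe: 2. Place at column 2.
Row 5: attacked by (1,2)→{2,6}; (2,4)→{1,4}; (3,6)→{4,6}; (4,1)→{1,2}. Safe: 3, 5. Place at column 3.
Row 6: attacked by (1,2)→{2}; (2,4)→{4}; (3,6)→{3,6}; (4,1)→{1,3}; (5,3)→{2,3,4}. Safe: 5. Place at column 5.
Columns [2, 4, 6, 1, 3, 5], r−c [-1, -2, -3, 3, 2, 1], r+c [3, 6, 9, 5, 8, 11] are all distinct, so no two queens attack.

(1,2) (2,4) (3,6) (4,1) (5,3) (6,5)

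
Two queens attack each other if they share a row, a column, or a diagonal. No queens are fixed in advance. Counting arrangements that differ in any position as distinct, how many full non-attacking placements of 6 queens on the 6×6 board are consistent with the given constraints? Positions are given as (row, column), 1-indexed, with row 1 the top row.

Branch on row 1: col 1 → 0; col 2 → 1; col 3 → 1; col 4 → 1; col 5 → 1; col 6 → 0.
Sum: 0 + 1 + 1 + 1 + 1 + 0 = 4.
(This is the classic 6-queens count.)

4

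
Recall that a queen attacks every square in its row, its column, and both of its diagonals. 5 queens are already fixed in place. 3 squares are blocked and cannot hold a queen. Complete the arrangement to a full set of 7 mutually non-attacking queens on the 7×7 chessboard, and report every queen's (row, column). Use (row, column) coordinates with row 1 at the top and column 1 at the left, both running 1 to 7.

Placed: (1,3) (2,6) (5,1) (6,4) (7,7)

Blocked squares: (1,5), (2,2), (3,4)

Row 3: attacked by (1,3)→{1,3,5}; (2,6)→{5,6,7}; (5,1)→{1,3}; (6,4)→{1,4,7}; (7,7)→{3,7}. Blocked: 4. Safe: 2. Place at column 2.
Row 4: attacked by (1,3)→{3,6}; (2,6)→{4,6}; (3,2)→{1,2,3}; (5,1)→{1,2}; (6,4)→{2,4,6}; (7,7)→{4,7}. Safe: 5. Place at column 5.
Columns [3, 6, 2, 5, 1, 4, 7], r−c [-2, -4, 1, -1, 4, 2, 0], r+c [4, 8, 5, 9, 6, 10, 14] are all distinct, so no two queens attack.

(1,3) (2,6) (3,2) (4,5) (5,1) (6,4) (7,7)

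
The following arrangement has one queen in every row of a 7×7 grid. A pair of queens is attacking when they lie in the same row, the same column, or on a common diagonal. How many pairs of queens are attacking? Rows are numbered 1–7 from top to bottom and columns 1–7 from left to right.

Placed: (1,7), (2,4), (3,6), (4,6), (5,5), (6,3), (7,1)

5

Same column: (3,6)–(4,6) (column 6).
Same diagonal: (1,7)–(7,1) (|1−7| = |7−1| = 6); (2,4)–(4,6) (|2−4| = |4−6| = 2); (3,6)–(6,3) (|3−6| = |6−3| = 3); (4,6)–(5,5) (|4−5| = |6−5| = 1).
Total attacking pairs: 5.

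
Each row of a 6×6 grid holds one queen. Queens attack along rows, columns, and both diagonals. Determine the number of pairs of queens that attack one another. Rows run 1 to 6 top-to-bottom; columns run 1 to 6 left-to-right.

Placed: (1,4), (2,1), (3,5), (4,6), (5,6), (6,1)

Same column: (2,1)–(6,1) (column 1); (4,6)–(5,6) (column 6).
Same diagonal: (3,5)–(4,6) (|3−4| = |5−6| = 1).
Total attacking pairs: 3.

3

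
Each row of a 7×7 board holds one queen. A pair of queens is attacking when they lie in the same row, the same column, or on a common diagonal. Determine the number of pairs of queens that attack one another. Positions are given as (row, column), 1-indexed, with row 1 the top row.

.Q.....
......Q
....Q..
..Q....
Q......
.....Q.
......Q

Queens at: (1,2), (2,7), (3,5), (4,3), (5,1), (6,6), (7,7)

Same column: (2,7)–(7,7) (column 7).
Same diagonal: (6,6)–(7,7) (|6−7| = |6−7| = 1).
Total attacking pairs: 2.

2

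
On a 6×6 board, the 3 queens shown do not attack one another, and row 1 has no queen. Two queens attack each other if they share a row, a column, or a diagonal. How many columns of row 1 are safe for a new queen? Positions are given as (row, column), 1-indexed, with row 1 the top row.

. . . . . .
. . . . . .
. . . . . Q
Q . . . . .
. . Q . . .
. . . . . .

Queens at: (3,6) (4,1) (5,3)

2

(3,6) attacks row 1 at column 6 and diagonals 4.
(4,1) attacks row 1 at column 1 and diagonals 4.
(5,3) attacks row 1 at column 3.
Attacked columns: {1, 3, 4, 6}. Safe: {2, 5}.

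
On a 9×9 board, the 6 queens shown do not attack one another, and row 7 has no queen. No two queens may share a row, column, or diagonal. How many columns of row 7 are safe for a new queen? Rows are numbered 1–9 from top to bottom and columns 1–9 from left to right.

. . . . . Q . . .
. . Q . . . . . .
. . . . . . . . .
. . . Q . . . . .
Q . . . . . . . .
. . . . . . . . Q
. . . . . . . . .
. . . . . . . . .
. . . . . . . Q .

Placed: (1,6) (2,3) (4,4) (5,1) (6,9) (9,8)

2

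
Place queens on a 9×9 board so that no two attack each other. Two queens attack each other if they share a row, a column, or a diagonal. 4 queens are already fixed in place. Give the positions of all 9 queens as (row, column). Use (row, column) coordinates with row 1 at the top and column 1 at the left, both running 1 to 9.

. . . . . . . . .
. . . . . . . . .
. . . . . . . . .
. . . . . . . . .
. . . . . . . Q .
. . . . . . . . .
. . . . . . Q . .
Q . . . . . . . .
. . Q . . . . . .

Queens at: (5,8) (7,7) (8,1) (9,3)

Row 1: attacked by (5,8)→{4,8}; (7,7)→{1,7}; (8,1)→{1,8}; (9,3)→{3}. Safe: 2, 5, 6, 9. Place at column 5.
Row 2: attacked by (1,5)→{4,5,6}; (5,8)→{5,8}; (7,7)→{2,7}; (8,1)→{1,7}; (9,3)→{3}. Safe: 9. Place at column 9.
Row 3: attacked by (1,5)→{3,5,7}; (2,9)→{8,9}; (5,8)→{6,8}; (7,7)→{3,7}; (8,1)→{1,6}; (9,3)→{3,9}. Safe: 2, 4. Place at column 4.
Row 4: attacked by (1,5)→{2,5,8}; (2,9)→{7,9}; (3,4)→{3,4,5}; (5,8)→{7,8,9}; (7,7)→{4,7}; (8,1)→{1,5}; (9,3)→{3,8}. Safe: 6. Place at column 6.
Row 6: attacked by (1,5)→{5}; (2,9)→{5,9}; (3,4)→{1,4,7}; (4,6)→{4,6,8}; (5,8)→{7,8,9}; (7,7)→{6,7,8}; (8,1)→{1,3}; (9,3)→{3,6}. Safe: 2. Place at column 2.
Columns [5, 9, 4, 6, 8, 2, 7, 1, 3], r−c [-4, -7, -1, -2, -3, 4, 0, 7, 6], r+c [6, 11, 7, 10, 13, 8, 14, 9, 12] are all distinct, so no two queens attack.

(1,5) (2,9) (3,4) (4,6) (5,8) (6,2) (7,7) (8,1) (9,3)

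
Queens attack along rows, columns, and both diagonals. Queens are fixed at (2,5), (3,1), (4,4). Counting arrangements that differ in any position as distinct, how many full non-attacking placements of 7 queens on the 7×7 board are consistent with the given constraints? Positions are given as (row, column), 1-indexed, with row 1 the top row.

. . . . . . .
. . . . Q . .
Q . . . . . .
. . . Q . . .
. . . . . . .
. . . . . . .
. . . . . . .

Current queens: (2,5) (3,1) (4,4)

1

Branch on row 1: col 2 → 1.
Sum: 1 = 1.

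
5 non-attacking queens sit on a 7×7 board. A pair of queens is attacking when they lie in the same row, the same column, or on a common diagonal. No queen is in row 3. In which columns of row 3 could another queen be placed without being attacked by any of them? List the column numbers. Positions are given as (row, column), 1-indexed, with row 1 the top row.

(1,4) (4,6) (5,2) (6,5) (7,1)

columns 3

(1,4) attacks row 3 at column 4 and diagonals 2, 6.
(4,6) attacks row 3 at column 6 and diagonals 5, 7.
(5,2) attacks row 3 at column 2 and diagonals 4.
(6,5) attacks row 3 at column 5 and diagonals 2.
(7,1) attacks row 3 at column 1 and diagonals 5.
Attacked columns: {1, 2, 4, 5, 6, 7}. Safe: {3}.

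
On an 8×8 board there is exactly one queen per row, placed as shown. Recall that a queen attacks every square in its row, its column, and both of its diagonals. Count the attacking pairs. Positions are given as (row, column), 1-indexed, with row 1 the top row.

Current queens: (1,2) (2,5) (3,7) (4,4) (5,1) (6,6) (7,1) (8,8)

Same column: (5,1)–(7,1) (column 1).
Same diagonal: (4,4)–(6,6) (|4−6| = |4−6| = 2); (4,4)–(7,1) (|4−7| = |4−1| = 3); (4,4)–(8,8) (|4−8| = |4−8| = 4); (6,6)–(8,8) (|6−8| = |6−8| = 2).
Total attacking pairs: 5.

5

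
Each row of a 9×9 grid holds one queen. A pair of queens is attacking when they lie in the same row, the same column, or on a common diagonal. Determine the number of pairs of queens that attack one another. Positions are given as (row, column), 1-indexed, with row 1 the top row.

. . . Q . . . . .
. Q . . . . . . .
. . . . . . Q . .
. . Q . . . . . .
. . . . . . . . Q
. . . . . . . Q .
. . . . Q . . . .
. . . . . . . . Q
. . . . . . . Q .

6

Same column: (5,9)–(8,9) (column 9); (6,8)–(9,8) (column 8).
Same diagonal: (3,7)–(5,9) (|3−5| = |7−9| = 2); (4,3)–(9,8) (|4−9| = |3−8| = 5); (5,9)–(6,8) (|5−6| = |9−8| = 1); (8,9)–(9,8) (|8−9| = |9−8| = 1).
Total attacking pairs: 6.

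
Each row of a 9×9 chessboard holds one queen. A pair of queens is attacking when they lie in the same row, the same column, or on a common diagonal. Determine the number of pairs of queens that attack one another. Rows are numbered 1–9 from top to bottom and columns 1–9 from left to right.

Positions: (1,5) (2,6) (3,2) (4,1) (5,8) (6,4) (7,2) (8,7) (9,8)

Same column: (3,2)–(7,2) (column 2); (5,8)–(9,8) (column 8).
Same diagonal: (1,5)–(2,6) (|1−2| = |5−6| = 1); (3,2)–(4,1) (|3−4| = |2−1| = 1); (3,2)–(8,7) (|3−8| = |2−7| = 5); (3,2)–(9,8) (|3−9| = |2−8| = 6); (8,7)–(9,8) (|8−9| = |7−8| = 1).
Total attacking pairs: 7.

7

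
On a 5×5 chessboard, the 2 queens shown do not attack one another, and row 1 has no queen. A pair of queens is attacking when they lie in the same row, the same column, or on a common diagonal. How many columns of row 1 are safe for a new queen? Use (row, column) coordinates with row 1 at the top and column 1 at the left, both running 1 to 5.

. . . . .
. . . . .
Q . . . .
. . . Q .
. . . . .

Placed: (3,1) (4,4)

2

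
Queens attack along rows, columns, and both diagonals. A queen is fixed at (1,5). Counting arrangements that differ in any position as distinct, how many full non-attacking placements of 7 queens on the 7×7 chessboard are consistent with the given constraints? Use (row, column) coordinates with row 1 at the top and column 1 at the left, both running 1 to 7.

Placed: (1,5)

Branch on row 2: col 1 → 2; col 2 → 1; col 3 → 1; col 7 → 2.
Sum: 2 + 1 + 1 + 2 = 6.

6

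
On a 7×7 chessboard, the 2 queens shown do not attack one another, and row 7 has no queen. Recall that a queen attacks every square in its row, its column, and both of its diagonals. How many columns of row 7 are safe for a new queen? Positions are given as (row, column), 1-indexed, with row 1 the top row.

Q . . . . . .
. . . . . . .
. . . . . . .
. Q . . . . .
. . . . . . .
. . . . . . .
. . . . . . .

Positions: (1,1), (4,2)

3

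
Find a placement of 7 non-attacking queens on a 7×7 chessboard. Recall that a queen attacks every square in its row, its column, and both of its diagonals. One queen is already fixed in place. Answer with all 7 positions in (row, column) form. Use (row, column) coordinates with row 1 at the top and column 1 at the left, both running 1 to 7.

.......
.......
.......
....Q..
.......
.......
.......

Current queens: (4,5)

Row 1: attacked by (4,5)→{2,5}. Safe: 1, 3, 4, 6, 7. Place at column 3.
Row 2: attacked by (1,3)→{2,3,4}; (4,5)→{3,5,7}. Safe: 1, 6. Place at column 6.
Row 3: attacked by (1,3)→{1,3,5}; (2,6)→{5,6,7}; (4,5)→{4,5,6}. Safe: 2. Place at column 2.
Row 5: attacked by (1,3)→{3,7}; (2,6)→{3,6}; (3,2)→{2,4}; (4,5)→{4,5,6}. Safe: 1. Place at column 1.
Row 6: attacked by (1,3)→{3}; (2,6)→{2,6}; (3,2)→{2,5}; (4,5)→{3,5,7}; (5,1)→{1,2}. Safe: 4. Place at column 4.
Row 7: attacked by (1,3)→{3}; (2,6)→{1,6}; (3,2)→{2,6}; (4,5)→{2,5}; (5,1)→{1,3}; (6,4)→{3,4,5}. Safe: 7. Place at column 7.
Columns [3, 6, 2, 5, 1, 4, 7], r−c [-2, -4, 1, -1, 4, 2, 0], r+c [4, 8, 5, 9, 6, 10, 14] are all distinct, so no two queens attack.

(1,3) (2,6) (3,2) (4,5) (5,1) (6,4) (7,7)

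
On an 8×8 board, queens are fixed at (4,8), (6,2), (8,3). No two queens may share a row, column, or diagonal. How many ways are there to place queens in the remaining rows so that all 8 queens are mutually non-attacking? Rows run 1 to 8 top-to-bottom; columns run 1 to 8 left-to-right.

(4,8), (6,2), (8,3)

1

Branch on row 1: col 1 → 0; col 4 → 1; col 6 → 0.
Sum: 0 + 1 + 0 = 1.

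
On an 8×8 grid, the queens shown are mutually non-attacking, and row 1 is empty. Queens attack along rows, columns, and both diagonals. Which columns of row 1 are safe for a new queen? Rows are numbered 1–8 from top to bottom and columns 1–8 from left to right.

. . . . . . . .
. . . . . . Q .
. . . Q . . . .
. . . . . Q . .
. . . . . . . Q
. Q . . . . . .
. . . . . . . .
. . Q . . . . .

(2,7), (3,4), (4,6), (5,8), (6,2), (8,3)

(2,7) attacks row 1 at column 7 and diagonals 6, 8.
(3,4) attacks row 1 at column 4 and diagonals 2, 6.
(4,6) attacks row 1 at column 6 and diagonals 3.
(5,8) attacks row 1 at column 8 and diagonals 4.
(6,2) attacks row 1 at column 2 and diagonals 7.
(8,3) attacks row 1 at column 3.
Attacked columns: {2, 3, 4, 6, 7, 8}. Safe: {1, 5}.

columns 1, 5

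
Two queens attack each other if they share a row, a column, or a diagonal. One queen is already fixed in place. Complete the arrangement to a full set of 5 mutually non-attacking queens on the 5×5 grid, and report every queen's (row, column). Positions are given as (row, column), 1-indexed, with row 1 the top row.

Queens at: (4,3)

(1,2) (2,4) (3,1) (4,3) (5,5)

Row 1: attacked by (4,3)→{3}. Safe: 1, 2, 4, 5. Place at column 2.
Row 2: attacked by (1,2)→{1,2,3}; (4,3)→{1,3,5}. Safe: 4. Place at column 4.
Row 3: attacked by (1,2)→{2,4}; (2,4)→{3,4,5}; (4,3)→{2,3,4}. Safe: 1. Place at column 1.
Row 5: attacked by (1,2)→{2}; (2,4)→{1,4}; (3,1)→{1,3}; (4,3)→{2,3,4}. Safe: 5. Place at column 5.
Columns [2, 4, 1, 3, 5], r−c [-1, -2, 2, 1, 0], r+c [3, 6, 4, 7, 10] are all distinct, so no two queens attack.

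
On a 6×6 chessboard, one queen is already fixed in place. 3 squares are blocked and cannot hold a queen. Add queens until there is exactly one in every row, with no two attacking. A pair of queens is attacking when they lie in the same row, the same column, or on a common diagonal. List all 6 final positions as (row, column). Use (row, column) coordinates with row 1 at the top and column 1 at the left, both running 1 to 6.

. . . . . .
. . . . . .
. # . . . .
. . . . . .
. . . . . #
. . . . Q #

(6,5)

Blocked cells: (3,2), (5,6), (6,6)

Row 1: attacked by (6,5)→{5}. Safe: 1, 2, 3, 4, 6. Place at column 2.
Row 2: attacked by (1,2)→{1,2,3}; (6,5)→{1,5}. Safe: 4, 6. Place at column 4.
Row 3: attacked by (1,2)→{2,4}; (2,4)→{3,4,5}; (6,5)→{2,5}. Blocked: 2. Safe: 1, 6. Place at column 6.
Row 4: attacked by (1,2)→{2,5}; (2,4)→{2,4,6}; (3,6)→{5,6}; (6,5)→{3,5}. Safe: 1. Place at column 1.
Row 5: attacked by (1,2)→{2,6}; (2,4)→{1,4}; (3,6)→{4,6}; (4,1)→{1,2}; (6,5)→{4,5,6}. Blocked: 6. Safe: 3. Place at column 3.
Columns [2, 4, 6, 1, 3, 5], r−c [-1, -2, -3, 3, 2, 1], r+c [3, 6, 9, 5, 8, 11] are all distinct, so no two queens attack.

(1,2) (2,4) (3,6) (4,1) (5,3) (6,5)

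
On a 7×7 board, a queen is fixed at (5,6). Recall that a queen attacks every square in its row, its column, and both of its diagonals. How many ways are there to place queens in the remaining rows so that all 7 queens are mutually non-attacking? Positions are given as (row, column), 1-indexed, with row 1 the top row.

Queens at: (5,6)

Branch on row 1: col 1 → 1; col 3 → 1; col 4 → 2; col 5 → 1; col 7 → 1.
Sum: 1 + 1 + 2 + 1 + 1 = 6.

6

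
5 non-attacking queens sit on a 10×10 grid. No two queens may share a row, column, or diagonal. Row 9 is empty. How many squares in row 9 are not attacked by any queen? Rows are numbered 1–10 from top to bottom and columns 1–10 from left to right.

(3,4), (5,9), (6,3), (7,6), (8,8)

2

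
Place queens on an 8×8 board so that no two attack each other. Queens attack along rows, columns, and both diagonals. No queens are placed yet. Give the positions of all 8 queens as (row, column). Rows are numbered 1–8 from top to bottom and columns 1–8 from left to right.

(1,6) (2,1) (3,5) (4,2) (5,8) (6,3) (7,7) (8,4)

Row 1: Safe: 1, 2, 3, 4, 5, 6, 7, 8. Place at column 6.
Row 2: attacked by (1,6)→{5,6,7}. Safe: 1, 2, 3, 4, 8. Place at column 1.
Row 3: attacked by (1,6)→{4,6,8}; (2,1)→{1,2}. Safe: 3, 5, 7. Place at column 5.
Row 4: attacked by (1,6)→{3,6}; (2,1)→{1,3}; (3,5)→{4,5,6}. Safe: 2, 7, 8. Place at column 2.
Row 5: attacked by (1,6)→{2,6}; (2,1)→{1,4}; (3,5)→{3,5,7}; (4,2)→{1,2,3}. Safe: 8. Place at column 8.
Row 6: attacked by (1,6)→{1,6}; (2,1)→{1,5}; (3,5)→{2,5,8}; (4,2)→{2,4}; (5,8)→{7,8}. Safe: 3. Place at column 3.
Row 7: attacked by (1,6)→{6}; (2,1)→{1,6}; (3,5)→{1,5}; (4,2)→{2,5}; (5,8)→{6,8}; (6,3)→{2,3,4}. Safe: 7. Place at column 7.
Row 8: attacked by (1,6)→{6}; (2,1)→{1,7}; (3,5)→{5}; (4,2)→{2,6}; (5,8)→{5,8}; (6,3)→{1,3,5}; (7,7)→{6,7,8}. Safe: 4. Place at column 4.
Columns [6, 1, 5, 2, 8, 3, 7, 4], r−c [-5, 1, -2, 2, -3, 3, 0, 4], r+c [7, 3, 8, 6, 13, 9, 14, 12] are all distinct, so no two queens attack.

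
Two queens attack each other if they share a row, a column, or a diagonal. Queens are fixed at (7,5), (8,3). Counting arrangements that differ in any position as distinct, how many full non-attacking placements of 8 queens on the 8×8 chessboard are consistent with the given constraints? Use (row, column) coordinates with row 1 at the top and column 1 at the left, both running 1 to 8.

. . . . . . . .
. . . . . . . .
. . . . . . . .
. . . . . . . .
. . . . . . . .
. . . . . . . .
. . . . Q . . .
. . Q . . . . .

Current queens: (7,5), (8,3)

Branch on row 1: col 1 → 1; col 2 → 0; col 4 → 0; col 6 → 3; col 7 → 0; col 8 → 0.
Sum: 1 + 0 + 0 + 3 + 0 + 0 = 4.

4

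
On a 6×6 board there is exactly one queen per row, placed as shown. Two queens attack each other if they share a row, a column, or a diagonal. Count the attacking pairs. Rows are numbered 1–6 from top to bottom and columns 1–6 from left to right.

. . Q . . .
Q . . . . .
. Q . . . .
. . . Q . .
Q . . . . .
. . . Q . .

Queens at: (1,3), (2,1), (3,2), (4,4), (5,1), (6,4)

Same column: (2,1)–(5,1) (column 1); (4,4)–(6,4) (column 4).
Same diagonal: (2,1)–(3,2) (|2−3| = |1−2| = 1).
Total attacking pairs: 3.

3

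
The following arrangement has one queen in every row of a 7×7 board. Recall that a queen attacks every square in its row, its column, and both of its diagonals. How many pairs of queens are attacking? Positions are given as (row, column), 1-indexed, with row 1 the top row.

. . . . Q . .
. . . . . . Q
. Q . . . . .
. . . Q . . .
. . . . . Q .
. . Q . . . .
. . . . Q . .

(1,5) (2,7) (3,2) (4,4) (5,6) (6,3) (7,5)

Same column: (1,5)–(7,5) (column 5).
Same diagonal: (2,7)–(6,3) (|2−6| = |7−3| = 4).
Total attacking pairs: 2.

2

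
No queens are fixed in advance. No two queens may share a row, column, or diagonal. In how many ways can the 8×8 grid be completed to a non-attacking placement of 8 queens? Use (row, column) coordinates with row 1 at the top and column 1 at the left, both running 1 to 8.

92

Branch on row 1: col 1 → 4; col 2 → 8; col 3 → 16; col 4 → 18; col 5 → 18; col 6 → 16; col 7 → 8; col 8 → 4.
Sum: 4 + 8 + 16 + 18 + 18 + 16 + 8 + 4 = 92.
(This is the classic 8-queens count.)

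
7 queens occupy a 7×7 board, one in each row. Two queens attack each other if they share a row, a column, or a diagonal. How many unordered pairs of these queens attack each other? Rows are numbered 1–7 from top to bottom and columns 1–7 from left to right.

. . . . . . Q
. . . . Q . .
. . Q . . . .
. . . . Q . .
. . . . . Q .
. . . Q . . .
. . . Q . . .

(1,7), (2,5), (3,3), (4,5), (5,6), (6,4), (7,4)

4

Same column: (2,5)–(4,5) (column 5); (6,4)–(7,4) (column 4).
Same diagonal: (4,5)–(5,6) (|4−5| = |5−6| = 1); (5,6)–(7,4) (|5−7| = |6−4| = 2).
Total attacking pairs: 4.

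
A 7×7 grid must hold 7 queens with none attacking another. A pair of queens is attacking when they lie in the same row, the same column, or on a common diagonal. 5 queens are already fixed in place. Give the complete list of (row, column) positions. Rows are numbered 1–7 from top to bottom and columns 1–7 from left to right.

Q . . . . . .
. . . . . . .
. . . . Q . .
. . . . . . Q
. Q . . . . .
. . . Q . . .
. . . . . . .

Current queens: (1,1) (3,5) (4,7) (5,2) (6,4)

(1,1) (2,3) (3,5) (4,7) (5,2) (6,4) (7,6)

Row 2: attacked by (1,1)→{1,2}; (3,5)→{4,5,6}; (4,7)→{5,7}; (5,2)→{2,5}; (6,4)→{4}. Safe: 3. Place at column 3.
Row 7: attacked by (1,1)→{1,7}; (2,3)→{3}; (3,5)→{1,5}; (4,7)→{4,7}; (5,2)→{2,4}; (6,4)→{3,4,5}. Safe: 6. Place at column 6.
Columns [1, 3, 5, 7, 2, 4, 6], r−c [0, -1, -2, -3, 3, 2, 1], r+c [2, 5, 8, 11, 7, 10, 13] are all distinct, so no two queens attack.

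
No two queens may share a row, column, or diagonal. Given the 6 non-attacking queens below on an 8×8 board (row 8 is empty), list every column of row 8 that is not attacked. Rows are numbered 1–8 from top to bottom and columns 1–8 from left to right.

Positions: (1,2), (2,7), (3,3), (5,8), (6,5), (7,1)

(1,2) attacks row 8 at column 2.
(2,7) attacks row 8 at column 7 and diagonals 1.
(3,3) attacks row 8 at column 3 and diagonals 8.
(5,8) attacks row 8 at column 8 and diagonals 5.
(6,5) attacks row 8 at column 5 and diagonals 3, 7.
(7,1) attacks row 8 at column 1 and diagonals 2.
Attacked columns: {1, 2, 3, 5, 7, 8}. Safe: {4, 6}.

columns 4, 6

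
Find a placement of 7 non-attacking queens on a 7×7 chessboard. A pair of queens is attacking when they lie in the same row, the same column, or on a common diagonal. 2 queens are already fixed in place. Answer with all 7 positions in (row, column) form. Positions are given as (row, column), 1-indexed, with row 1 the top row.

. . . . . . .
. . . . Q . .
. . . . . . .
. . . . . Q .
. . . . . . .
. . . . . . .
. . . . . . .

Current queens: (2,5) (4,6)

(1,1) (2,5) (3,2) (4,6) (5,3) (6,7) (7,4)

Row 1: attacked by (2,5)→{4,5,6}; (4,6)→{3,6}. Safe: 1, 2, 7. Place at column 1.
Row 3: attacked by (1,1)→{1,3}; (2,5)→{4,5,6}; (4,6)→{5,6,7}. Safe: 2. Place at column 2.
Row 5: attacked by (1,1)→{1,5}; (2,5)→{2,5}; (3,2)→{2,4}; (4,6)→{5,6,7}. Safe: 3. Place at column 3.
Row 6: attacked by (1,1)→{1,6}; (2,5)→{1,5}; (3,2)→{2,5}; (4,6)→{4,6}; (5,3)→{2,3,4}. Safe: 7. Place at column 7.
Row 7: attacked by (1,1)→{1,7}; (2,5)→{5}; (3,2)→{2,6}; (4,6)→{3,6}; (5,3)→{1,3,5}; (6,7)→{6,7}. Safe: 4. Place at column 4.
Columns [1, 5, 2, 6, 3, 7, 4], r−c [0, -3, 1, -2, 2, -1, 3], r+c [2, 7, 5, 10, 8, 13, 11] are all distinct, so no two queens attack.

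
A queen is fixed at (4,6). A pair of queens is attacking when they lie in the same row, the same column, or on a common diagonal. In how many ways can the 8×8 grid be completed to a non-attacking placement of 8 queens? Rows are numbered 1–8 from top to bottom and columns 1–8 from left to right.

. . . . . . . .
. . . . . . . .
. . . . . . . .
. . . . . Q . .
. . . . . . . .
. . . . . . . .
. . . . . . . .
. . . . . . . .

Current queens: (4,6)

Branch on row 1: col 1 → 2; col 2 → 1; col 4 → 1; col 5 → 6; col 7 → 1; col 8 → 1.
Sum: 2 + 1 + 1 + 6 + 1 + 1 = 12.

12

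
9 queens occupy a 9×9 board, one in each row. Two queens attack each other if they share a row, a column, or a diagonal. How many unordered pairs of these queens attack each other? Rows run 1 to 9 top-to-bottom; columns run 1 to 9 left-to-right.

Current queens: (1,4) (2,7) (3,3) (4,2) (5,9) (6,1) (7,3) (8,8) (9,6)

3

Same column: (3,3)–(7,3) (column 3).
Same diagonal: (3,3)–(4,2) (|3−4| = |3−2| = 1); (3,3)–(8,8) (|3−8| = |3−8| = 5).
Total attacking pairs: 3.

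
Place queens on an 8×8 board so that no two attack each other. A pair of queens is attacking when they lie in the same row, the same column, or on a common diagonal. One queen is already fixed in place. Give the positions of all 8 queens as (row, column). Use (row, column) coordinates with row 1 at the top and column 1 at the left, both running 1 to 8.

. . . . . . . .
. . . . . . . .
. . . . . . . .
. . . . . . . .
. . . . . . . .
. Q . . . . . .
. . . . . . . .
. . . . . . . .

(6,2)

Row 1: attacked by (6,2)→{2,7}. Safe: 1, 3, 4, 5, 6, 8. Place at column 8.
Row 2: attacked by (1,8)→{7,8}; (6,2)→{2,6}. Safe: 1, 3, 4, 5. Place at column 4.
Row 3: attacked by (1,8)→{6,8}; (2,4)→{3,4,5}; (6,2)→{2,5}. Safe: 1, 7. Place at column 1.
Row 4: attacked by (1,8)→{5,8}; (2,4)→{2,4,6}; (3,1)→{1,2}; (6,2)→{2,4}. Safe: 3, 7. Place at column 3.
Row 5: attacked by (1,8)→{4,8}; (2,4)→{1,4,7}; (3,1)→{1,3}; (4,3)→{2,3,4}; (6,2)→{1,2,3}. Safe: 5, 6. Place at column 6.
Row 7: attacked by (1,8)→{2,8}; (2,4)→{4}; (3,1)→{1,5}; (4,3)→{3,6}; (5,6)→{4,6,8}; (6,2)→{1,2,3}. Safe: 7. Place at column 7.
Row 8: attacked by (1,8)→{1,8}; (2,4)→{4}; (3,1)→{1,6}; (4,3)→{3,7}; (5,6)→{3,6}; (6,2)→{2,4}; (7,7)→{6,7,8}. Safe: 5. Place at column 5.
Columns [8, 4, 1, 3, 6, 2, 7, 5], r−c [-7, -2, 2, 1, -1, 4, 0, 3], r+c [9, 6, 4, 7, 11, 8, 14, 13] are all distinct, so no two queens attack.

(1,8) (2,4) (3,1) (4,3) (5,6) (6,2) (7,7) (8,5)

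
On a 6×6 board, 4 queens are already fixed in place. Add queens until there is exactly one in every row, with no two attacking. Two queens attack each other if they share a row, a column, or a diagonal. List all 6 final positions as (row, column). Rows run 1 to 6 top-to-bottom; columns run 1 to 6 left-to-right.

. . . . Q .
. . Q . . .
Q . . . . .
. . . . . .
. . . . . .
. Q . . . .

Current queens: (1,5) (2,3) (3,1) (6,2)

Row 4: attacked by (1,5)→{2,5}; (2,3)→{1,3,5}; (3,1)→{1,2}; (6,2)→{2,4}. Safe: 6. Place at column 6.
Row 5: attacked by (1,5)→{1,5}; (2,3)→{3,6}; (3,1)→{1,3}; (4,6)→{5,6}; (6,2)→{1,2,3}. Safe: 4. Place at column 4.
Columns [5, 3, 1, 6, 4, 2], r−c [-4, -1, 2, -2, 1, 4], r+c [6, 5, 4, 10, 9, 8] are all distinct, so no two queens attack.

(1,5) (2,3) (3,1) (4,6) (5,4) (6,2)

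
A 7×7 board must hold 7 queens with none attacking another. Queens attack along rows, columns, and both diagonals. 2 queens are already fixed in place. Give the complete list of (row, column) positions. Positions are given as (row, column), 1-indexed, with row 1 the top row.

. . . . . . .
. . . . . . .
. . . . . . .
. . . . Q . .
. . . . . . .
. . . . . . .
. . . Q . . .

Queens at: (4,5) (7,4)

Row 1: attacked by (4,5)→{2,5}; (7,4)→{4}. Safe: 1, 3, 6, 7. Place at column 6.
Row 2: attacked by (1,6)→{5,6,7}; (4,5)→{3,5,7}; (7,4)→{4}. Safe: 1, 2. Place at column 1.
Row 3: attacked by (1,6)→{4,6}; (2,1)→{1,2}; (4,5)→{4,5,6}; (7,4)→{4}. Safe: 3, 7. Place at column 3.
Row 5: attacked by (1,6)→{2,6}; (2,1)→{1,4}; (3,3)→{1,3,5}; (4,5)→{4,5,6}; (7,4)→{2,4,6}. Safe: 7. Place at column 7.
Row 6: attacked by (1,6)→{1,6}; (2,1)→{1,5}; (3,3)→{3,6}; (4,5)→{3,5,7}; (5,7)→{6,7}; (7,4)→{3,4,5}. Safe: 2. Place at column 2.
Columns [6, 1, 3, 5, 7, 2, 4], r−c [-5, 1, 0, -1, -2, 4, 3], r+c [7, 3, 6, 9, 12, 8, 11] are all distinct, so no two queens attack.

(1,6) (2,1) (3,3) (4,5) (5,7) (6,2) (7,4)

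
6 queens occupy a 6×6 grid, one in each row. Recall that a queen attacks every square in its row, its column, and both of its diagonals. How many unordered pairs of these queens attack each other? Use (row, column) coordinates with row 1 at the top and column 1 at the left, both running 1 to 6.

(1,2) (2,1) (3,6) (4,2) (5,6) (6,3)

5

Same column: (1,2)–(4,2) (column 2); (3,6)–(5,6) (column 6).
Same diagonal: (1,2)–(2,1) (|1−2| = |2−1| = 1); (1,2)–(5,6) (|1−5| = |2−6| = 4); (3,6)–(6,3) (|3−6| = |6−3| = 3).
Total attacking pairs: 5.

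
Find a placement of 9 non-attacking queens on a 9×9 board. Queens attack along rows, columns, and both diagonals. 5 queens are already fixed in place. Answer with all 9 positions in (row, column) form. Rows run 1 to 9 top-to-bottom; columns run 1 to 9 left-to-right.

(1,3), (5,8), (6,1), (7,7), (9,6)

Row 2: attacked by (1,3)→{2,3,4}; (5,8)→{5,8}; (6,1)→{1,5}; (7,7)→{2,7}; (9,6)→{6}. Safe: 9. Place at column 9.
Row 3: attacked by (1,3)→{1,3,5}; (2,9)→{8,9}; (5,8)→{6,8}; (6,1)→{1,4}; (7,7)→{3,7}; (9,6)→{6}. Safe: 2. Place at column 2.
Row 4: attacked by (1,3)→{3,6}; (2,9)→{7,9}; (3,2)→{1,2,3}; (5,8)→{7,8,9}; (6,1)→{1,3}; (7,7)→{4,7}; (9,6)→{1,6}. Safe: 5. Place at column 5.
Row 8: attacked by (1,3)→{3}; (2,9)→{3,9}; (3,2)→{2,7}; (4,5)→{1,5,9}; (5,8)→{5,8}; (6,1)→{1,3}; (7,7)→{6,7,8}; (9,6)→{5,6,7}. Safe: 4. Place at column 4.
Columns [3, 9, 2, 5, 8, 1, 7, 4, 6], r−c [-2, -7, 1, -1, -3, 5, 0, 4, 3], r+c [4, 11, 5, 9, 13, 7, 14, 12, 15] are all distinct, so no two queens attack.

(1,3) (2,9) (3,2) (4,5) (5,8) (6,1) (7,7) (8,4) (9,6)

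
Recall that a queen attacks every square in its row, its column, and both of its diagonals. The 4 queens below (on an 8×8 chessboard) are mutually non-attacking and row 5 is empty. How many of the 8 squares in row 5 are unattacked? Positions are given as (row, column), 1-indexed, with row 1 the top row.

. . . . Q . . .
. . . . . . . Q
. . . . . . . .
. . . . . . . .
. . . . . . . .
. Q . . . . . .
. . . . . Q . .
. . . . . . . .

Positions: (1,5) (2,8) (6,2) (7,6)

1

(1,5) attacks row 5 at column 5 and diagonals 1.
(2,8) attacks row 5 at column 8 and diagonals 5.
(6,2) attacks row 5 at column 2 and diagonals 1, 3.
(7,6) attacks row 5 at column 6 and diagonals 4, 8.
Attacked columns: {1, 2, 3, 4, 5, 6, 8}. Safe: {7}.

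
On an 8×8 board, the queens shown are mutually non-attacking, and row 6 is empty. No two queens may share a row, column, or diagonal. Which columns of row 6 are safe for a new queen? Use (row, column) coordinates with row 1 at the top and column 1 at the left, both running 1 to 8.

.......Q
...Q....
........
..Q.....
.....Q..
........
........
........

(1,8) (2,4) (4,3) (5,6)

columns 2

(1,8) attacks row 6 at column 8 and diagonals 3.
(2,4) attacks row 6 at column 4 and diagonals 8.
(4,3) attacks row 6 at column 3 and diagonals 1, 5.
(5,6) attacks row 6 at column 6 and diagonals 5, 7.
Attacked columns: {1, 3, 4, 5, 6, 7, 8}. Safe: {2}.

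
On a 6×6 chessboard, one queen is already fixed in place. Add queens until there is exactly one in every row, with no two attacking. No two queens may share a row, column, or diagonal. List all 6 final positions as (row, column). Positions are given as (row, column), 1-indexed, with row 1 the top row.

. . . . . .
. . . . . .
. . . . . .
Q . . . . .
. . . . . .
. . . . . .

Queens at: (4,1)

Row 1: attacked by (4,1)→{1,4}. Safe: 2, 3, 5, 6. Place at column 2.
Row 2: attacked by (1,2)→{1,2,3}; (4,1)→{1,3}. Safe: 4, 5, 6. Place at column 4.
Row 3: attacked by (1,2)→{2,4}; (2,4)→{3,4,5}; (4,1)→{1,2}. Safe: 6. Place at column 6.
Row 5: attacked by (1,2)→{2,6}; (2,4)→{1,4}; (3,6)→{4,6}; (4,1)→{1,2}. Safe: 3, 5. Place at column 3.
Row 6: attacked by (1,2)→{2}; (2,4)→{4}; (3,6)→{3,6}; (4,1)→{1,3}; (5,3)→{2,3,4}. Safe: 5. Place at column 5.
Columns [2, 4, 6, 1, 3, 5], r−c [-1, -2, -3, 3, 2, 1], r+c [3, 6, 9, 5, 8, 11] are all distinct, so no two queens attack.

(1,2) (2,4) (3,6) (4,1) (5,3) (6,5)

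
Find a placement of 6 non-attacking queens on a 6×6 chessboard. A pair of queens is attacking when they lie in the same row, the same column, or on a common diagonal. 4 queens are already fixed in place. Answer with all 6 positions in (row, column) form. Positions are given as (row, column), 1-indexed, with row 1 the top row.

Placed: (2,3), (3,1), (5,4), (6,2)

(1,5) (2,3) (3,1) (4,6) (5,4) (6,2)

Row 1: attacked by (2,3)→{2,3,4}; (3,1)→{1,3}; (5,4)→{4}; (6,2)→{2}. Safe: 5, 6. Place at column 5.
Row 4: attacked by (1,5)→{2,5}; (2,3)→{1,3,5}; (3,1)→{1,2}; (5,4)→{3,4,5}; (6,2)→{2,4}. Safe: 6. Place at column 6.
Columns [5, 3, 1, 6, 4, 2], r−c [-4, -1, 2, -2, 1, 4], r+c [6, 5, 4, 10, 9, 8] are all distinct, so no two queens attack.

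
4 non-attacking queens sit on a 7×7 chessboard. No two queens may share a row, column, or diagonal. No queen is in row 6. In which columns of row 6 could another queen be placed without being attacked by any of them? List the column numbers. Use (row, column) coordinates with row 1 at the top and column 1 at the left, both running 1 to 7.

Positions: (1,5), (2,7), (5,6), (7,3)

columns 1

(1,5) attacks row 6 at column 5.
(2,7) attacks row 6 at column 7 and diagonals 3.
(5,6) attacks row 6 at column 6 and diagonals 5, 7.
(7,3) attacks row 6 at column 3 and diagonals 2, 4.
Attacked columns: {2, 3, 4, 5, 6, 7}. Safe: {1}.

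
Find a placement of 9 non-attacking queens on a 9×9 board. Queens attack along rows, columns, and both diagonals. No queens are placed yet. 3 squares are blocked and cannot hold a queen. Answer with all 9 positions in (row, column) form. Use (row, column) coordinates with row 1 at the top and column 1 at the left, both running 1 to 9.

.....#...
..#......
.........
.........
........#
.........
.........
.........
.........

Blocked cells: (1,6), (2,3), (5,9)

(1,1) (2,8) (3,5) (4,3) (5,6) (6,9) (7,2) (8,4) (9,7)

Row 1: Blocked: 6. Safe: 1, 2, 3, 4, 5, 7, 8, 9. Place at column 1.
Row 2: attacked by (1,1)→{1,2}. Blocked: 3. Safe: 4, 5, 6, 7, 8, 9. Place at column 8.
Row 3: attacked by (1,1)→{1,3}; (2,8)→{7,8,9}. Safe: 2, 4, 5, 6. Place at column 5.
Row 4: attacked by (1,1)→{1,4}; (2,8)→{6,8}; (3,5)→{4,5,6}. Safe: 2, 3, 7, 9. Place at column 3.
Row 5: attacked by (1,1)→{1,5}; (2,8)→{5,8}; (3,5)→{3,5,7}; (4,3)→{2,3,4}. Blocked: 9. Safe: 6. Place at column 6.
Row 6: attacked by (1,1)→{1,6}; (2,8)→{4,8}; (3,5)→{2,5,8}; (4,3)→{1,3,5}; (5,6)→{5,6,7}. Safe: 9. Place at column 9.
Row 7: attacked by (1,1)→{1,7}; (2,8)→{3,8}; (3,5)→{1,5,9}; (4,3)→{3,6}; (5,6)→{4,6,8}; (6,9)→{8,9}. Safe: 2. Place at column 2.
Row 8: attacked by (1,1)→{1,8}; (2,8)→{2,8}; (3,5)→{5}; (4,3)→{3,7}; (5,6)→{3,6,9}; (6,9)→{7,9}; (7,2)→{1,2,3}. Safe: 4. Place at column 4.
Row 9: attacked by (1,1)→{1,9}; (2,8)→{1,8}; (3,5)→{5}; (4,3)→{3,8}; (5,6)→{2,6}; (6,9)→{6,9}; (7,2)→{2,4}; (8,4)→{3,4,5}. Safe: 7. Place at column 7.
Columns [1, 8, 5, 3, 6, 9, 2, 4, 7], r−c [0, -6, -2, 1, -1, -3, 5, 4, 2], r+c [2, 10, 8, 7, 11, 15, 9, 12, 16] are all distinct, so no two queens attack.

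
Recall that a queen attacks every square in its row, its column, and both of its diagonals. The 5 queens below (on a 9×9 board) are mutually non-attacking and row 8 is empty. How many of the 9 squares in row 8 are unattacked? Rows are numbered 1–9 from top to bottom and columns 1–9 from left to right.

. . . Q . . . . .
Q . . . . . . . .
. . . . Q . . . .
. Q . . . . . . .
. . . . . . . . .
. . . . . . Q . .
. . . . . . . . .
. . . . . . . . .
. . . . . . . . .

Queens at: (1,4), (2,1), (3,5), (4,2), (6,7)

(1,4) attacks row 8 at column 4.
(2,1) attacks row 8 at column 1 and diagonals 7.
(3,5) attacks row 8 at column 5.
(4,2) attacks row 8 at column 2 and diagonals 6.
(6,7) attacks row 8 at column 7 and diagonals 5, 9.
Attacked columns: {1, 2, 4, 5, 6, 7, 9}. Safe: {3, 8}.

2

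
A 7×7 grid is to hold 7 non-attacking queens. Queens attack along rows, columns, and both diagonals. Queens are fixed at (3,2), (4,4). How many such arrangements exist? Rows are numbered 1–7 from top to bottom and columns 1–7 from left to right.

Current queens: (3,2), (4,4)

Branch on row 1: col 3 → 1; col 5 → 1; col 6 → 0.
Sum: 1 + 1 + 0 = 2.

2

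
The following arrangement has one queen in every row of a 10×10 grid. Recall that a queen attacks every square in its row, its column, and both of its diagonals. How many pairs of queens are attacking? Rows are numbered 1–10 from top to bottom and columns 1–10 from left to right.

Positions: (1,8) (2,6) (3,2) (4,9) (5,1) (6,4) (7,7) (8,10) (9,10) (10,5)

1

Same column: (8,10)–(9,10) (column 10).
Total attacking pairs: 1.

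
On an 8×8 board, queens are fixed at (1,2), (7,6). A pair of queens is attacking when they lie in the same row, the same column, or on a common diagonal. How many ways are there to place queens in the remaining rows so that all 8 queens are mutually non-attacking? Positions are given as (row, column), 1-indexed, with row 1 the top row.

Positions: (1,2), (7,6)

Branch on row 2: col 4 → 0; col 5 → 2; col 7 → 1; col 8 → 0.
Sum: 0 + 2 + 1 + 0 = 3.

3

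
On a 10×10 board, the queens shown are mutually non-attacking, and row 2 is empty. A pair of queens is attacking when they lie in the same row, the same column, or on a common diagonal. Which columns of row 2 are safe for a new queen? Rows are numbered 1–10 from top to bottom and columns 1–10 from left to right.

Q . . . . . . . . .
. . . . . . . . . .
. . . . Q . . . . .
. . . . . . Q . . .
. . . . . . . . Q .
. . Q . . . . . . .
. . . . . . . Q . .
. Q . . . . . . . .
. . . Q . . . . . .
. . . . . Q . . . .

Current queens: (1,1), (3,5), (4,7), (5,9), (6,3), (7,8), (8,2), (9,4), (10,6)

(1,1) attacks row 2 at column 1 and diagonals 2.
(3,5) attacks row 2 at column 5 and diagonals 4, 6.
(4,7) attacks row 2 at column 7 and diagonals 5, 9.
(5,9) attacks row 2 at column 9 and diagonals 6.
(6,3) attacks row 2 at column 3 and diagonals 7.
(7,8) attacks row 2 at column 8 and diagonals 3.
(8,2) attacks row 2 at column 2 and diagonals 8.
(9,4) attacks row 2 at column 4.
(10,6) attacks row 2 at column 6.
Attacked columns: {1, 2, 3, 4, 5, 6, 7, 8, 9}. Safe: {10}.

columns 10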